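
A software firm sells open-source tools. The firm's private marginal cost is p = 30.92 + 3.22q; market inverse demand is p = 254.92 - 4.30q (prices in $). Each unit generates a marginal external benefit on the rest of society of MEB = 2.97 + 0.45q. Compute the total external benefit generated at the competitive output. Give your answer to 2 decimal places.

$288.11

Market equilibrium (private): 30.92 + 3.22q = 254.92 - 4.30q → q_m = 29.7872.
Total external benefit = ∫₀^{q_m} (2.97 + 0.45q) dq = 2.97×29.7872 + ½×0.45×29.7872² = 288.1054.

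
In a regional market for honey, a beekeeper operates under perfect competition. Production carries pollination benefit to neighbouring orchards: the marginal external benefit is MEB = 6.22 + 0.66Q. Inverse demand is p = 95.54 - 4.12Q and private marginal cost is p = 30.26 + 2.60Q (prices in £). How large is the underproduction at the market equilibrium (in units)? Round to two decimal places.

2.08 units

Market equilibrium (private): 30.26 + 2.60Q = 95.54 - 4.12Q → Q_m = 9.7143.
Social marginal cost = private MC − MEB = 24.04 + 1.94Q.
Set SMC = demand: 24.04 + 1.94Q = 95.54 - 4.12Q → Q* = 11.7987.
Gap = |9.7143 − 11.7987| = 2.0844.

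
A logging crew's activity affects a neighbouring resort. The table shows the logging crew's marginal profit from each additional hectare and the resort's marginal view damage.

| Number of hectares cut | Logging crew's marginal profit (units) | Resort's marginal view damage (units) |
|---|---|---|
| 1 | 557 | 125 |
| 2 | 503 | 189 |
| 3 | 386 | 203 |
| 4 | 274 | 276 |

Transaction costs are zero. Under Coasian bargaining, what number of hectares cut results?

Bargaining reaches the level where marginal profit last exceeds marginal view damage.
That holds through level 3 (386 ≥ 203) but not at 4 (274 < 276).

3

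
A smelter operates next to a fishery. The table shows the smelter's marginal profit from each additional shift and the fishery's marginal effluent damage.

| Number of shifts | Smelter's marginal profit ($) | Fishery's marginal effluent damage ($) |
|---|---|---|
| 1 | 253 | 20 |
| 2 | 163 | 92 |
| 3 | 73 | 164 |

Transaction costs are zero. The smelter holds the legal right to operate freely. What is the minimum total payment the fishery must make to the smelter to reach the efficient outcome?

Left alone the smelter would choose level 3 (marginal profit stays positive).
Efficient level: k* = 2 (marginal profit ≥ marginal effluent damage through 2).
The fishery must at least cover the smelter's forgone profit from cutting 3→2: 73 = 73.

$73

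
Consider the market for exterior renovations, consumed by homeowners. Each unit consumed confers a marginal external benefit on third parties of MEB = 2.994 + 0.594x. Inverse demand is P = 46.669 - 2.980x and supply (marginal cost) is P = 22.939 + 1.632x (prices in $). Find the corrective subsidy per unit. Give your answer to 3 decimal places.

Social marginal benefit = demand + MEB = 49.663 - 2.386x.
Set SMB = MC: 49.663 - 2.386x = 22.939 + 1.632x → x* = 6.6511.
The Pigouvian subsidy equals MEB at x*: 2.994 + 0.594×6.6511 = 6.9448.

subsidy = $6.945 per unit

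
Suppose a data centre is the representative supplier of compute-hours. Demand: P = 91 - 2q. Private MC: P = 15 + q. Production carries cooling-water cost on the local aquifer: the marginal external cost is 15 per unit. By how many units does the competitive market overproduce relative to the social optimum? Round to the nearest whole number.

Market equilibrium (private): 15 + q = 91 - 2q → q_m = 25.3333.
Social marginal cost = private MC + MEC = 30 + q.
Set SMC = demand: 30 + q = 91 - 2q → q* = 20.3333.
Gap = |25.3333 − 20.3333| = 5.0000.

5 units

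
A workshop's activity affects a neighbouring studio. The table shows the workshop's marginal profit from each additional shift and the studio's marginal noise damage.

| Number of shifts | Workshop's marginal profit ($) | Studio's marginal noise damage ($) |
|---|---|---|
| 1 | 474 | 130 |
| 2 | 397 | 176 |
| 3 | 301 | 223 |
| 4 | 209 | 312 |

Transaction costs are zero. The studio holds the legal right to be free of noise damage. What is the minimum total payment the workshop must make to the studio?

$529

Efficient level: marginal profit ≥ marginal noise damage through level 3, so k* = 3.
With the studio holding the right, the workshop must at least compensate total damage at k*: 130 + 176 + 223 = 529.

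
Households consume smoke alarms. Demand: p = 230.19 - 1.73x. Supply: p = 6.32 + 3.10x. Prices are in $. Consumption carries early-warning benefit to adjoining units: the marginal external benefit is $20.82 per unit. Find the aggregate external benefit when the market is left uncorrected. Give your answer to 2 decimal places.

$965.00

Market equilibrium (private): 6.32 + 3.10x = 230.19 - 1.73x → x_m = 46.3499.
Total external benefit = MEB × x_m = 20.82 × 46.3499 = 965.0049.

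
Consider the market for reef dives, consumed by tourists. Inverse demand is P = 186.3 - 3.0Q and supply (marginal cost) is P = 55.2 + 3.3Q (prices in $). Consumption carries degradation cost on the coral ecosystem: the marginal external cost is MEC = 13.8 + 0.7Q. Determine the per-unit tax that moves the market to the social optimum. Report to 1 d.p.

tax = $25.5 per unit

Social marginal benefit = demand − MEC = 172.5 - 3.7Q.
Set SMB = MC: 172.5 - 3.7Q = 55.2 + 3.3Q → Q* = 16.7571.
The Pigouvian tax equals MEC at Q*: 13.8 + 0.7×16.7571 = 25.5300.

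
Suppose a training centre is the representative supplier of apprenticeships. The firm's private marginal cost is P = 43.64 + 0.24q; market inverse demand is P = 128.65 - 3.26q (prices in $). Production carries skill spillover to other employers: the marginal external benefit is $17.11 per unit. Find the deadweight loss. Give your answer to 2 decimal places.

DWL = $41.82

Market equilibrium (private): 43.64 + 0.24q = 128.65 - 3.26q → q_m = 24.2886.
Social marginal cost = private MC − MEB = 26.53 + 0.24q.
Set SMC = demand: 26.53 + 0.24q = 128.65 - 3.26q → q* = 29.1771.
The welfare-loss triangle has base |q_m − q*| and height MEB(q_m) (the vertical gap between SMC and demand is zero at q* and MEB at q_m).
DWL = ½ × 4.8885 × 17.1100 = 41.8211.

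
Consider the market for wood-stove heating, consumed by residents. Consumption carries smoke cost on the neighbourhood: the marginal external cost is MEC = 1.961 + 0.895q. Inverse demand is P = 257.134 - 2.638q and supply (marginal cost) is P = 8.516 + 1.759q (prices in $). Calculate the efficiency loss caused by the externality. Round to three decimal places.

Market equilibrium (private): 8.516 + 1.759q = 257.134 - 2.638q → q_m = 56.5426.
Social marginal benefit = demand − MEC = 255.173 - 3.533q.
Set SMB = MC: 255.173 - 3.533q = 8.516 + 1.759q → q* = 46.6094.
The loss is the area between SMB and MC from q* to q_m; with linear curves that's a triangle of height MEC(q_m).
DWL = ½ × 9.9332 × 52.5667 = 261.0778.

DWL = $261.078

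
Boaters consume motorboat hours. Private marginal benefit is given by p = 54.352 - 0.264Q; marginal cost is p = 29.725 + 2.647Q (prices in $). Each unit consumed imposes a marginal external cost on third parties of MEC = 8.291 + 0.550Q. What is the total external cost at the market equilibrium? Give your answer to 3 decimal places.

$89.824

Market equilibrium (private): 29.725 + 2.647Q = 54.352 - 0.264Q → Q_m = 8.4600.
Total external cost = ∫₀^{Q_m} (8.291 + 0.550Q) dQ = 8.291×8.4600 + ½×0.550×8.4600² = 89.8241.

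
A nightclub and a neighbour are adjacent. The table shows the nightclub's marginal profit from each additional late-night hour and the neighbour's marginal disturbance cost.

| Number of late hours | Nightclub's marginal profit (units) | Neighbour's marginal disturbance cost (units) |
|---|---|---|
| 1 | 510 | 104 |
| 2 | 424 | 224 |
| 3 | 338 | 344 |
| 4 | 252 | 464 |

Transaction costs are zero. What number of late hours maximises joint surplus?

2

Bargaining reaches the level where marginal profit last exceeds marginal disturbance cost.
That holds through level 2 (424 ≥ 224) but not at 3 (338 < 344).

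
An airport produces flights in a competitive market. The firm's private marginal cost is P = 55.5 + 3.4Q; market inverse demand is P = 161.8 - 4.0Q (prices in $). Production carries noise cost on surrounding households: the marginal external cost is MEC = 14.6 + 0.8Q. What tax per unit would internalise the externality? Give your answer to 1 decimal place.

tax = $23.5 per unit

Social marginal cost = private MC + MEC = 70.1 + 4.2Q.
Set SMC = demand: 70.1 + 4.2Q = 161.8 - 4.0Q → Q* = 11.1829.
The Pigouvian tax equals MEC at Q*: 14.6 + 0.8×11.1829 = 23.5463.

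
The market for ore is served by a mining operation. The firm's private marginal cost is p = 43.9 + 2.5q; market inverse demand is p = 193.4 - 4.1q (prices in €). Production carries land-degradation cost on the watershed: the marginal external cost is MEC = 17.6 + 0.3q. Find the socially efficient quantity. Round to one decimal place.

Social marginal cost = private MC + MEC = 61.5 + 2.8q.
Set SMC = demand: 61.5 + 2.8q = 193.4 - 4.1q → q* = 19.1159.

q* = 19.1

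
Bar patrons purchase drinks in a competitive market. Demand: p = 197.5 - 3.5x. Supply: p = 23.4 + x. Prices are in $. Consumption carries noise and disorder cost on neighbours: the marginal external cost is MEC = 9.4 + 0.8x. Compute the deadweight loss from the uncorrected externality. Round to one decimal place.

Market equilibrium (private): 23.4 + x = 197.5 - 3.5x → x_m = 38.6889.
Social marginal benefit = demand − MEC = 188.1 - 4.3x.
Set SMB = MC: 188.1 - 4.3x = 23.4 + x → x* = 31.0755.
The loss is the area between SMB and MC from x* to x_m; with linear curves that's a triangle of height MEC(x_m).
DWL = ½ × 7.6134 × 40.3511 = 153.6045.

DWL = $153.6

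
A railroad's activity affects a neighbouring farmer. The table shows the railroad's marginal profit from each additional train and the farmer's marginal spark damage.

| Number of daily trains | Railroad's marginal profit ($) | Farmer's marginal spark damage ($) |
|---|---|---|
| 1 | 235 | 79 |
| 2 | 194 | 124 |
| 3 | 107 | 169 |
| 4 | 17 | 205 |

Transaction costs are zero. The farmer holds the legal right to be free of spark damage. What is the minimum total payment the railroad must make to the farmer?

Efficient level: marginal profit ≥ marginal spark damage through level 2, so k* = 2.
With the farmer holding the right, the railroad must at least compensate total damage at k*: 79 + 124 = 203.

$203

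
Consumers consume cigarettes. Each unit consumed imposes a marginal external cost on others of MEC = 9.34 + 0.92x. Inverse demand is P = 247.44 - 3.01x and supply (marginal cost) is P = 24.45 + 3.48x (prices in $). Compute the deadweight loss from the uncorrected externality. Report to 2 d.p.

DWL = $113.15

Market equilibrium (private): 24.45 + 3.48x = 247.44 - 3.01x → x_m = 34.3590.
Social marginal benefit = demand − MEC = 238.10 - 3.93x.
Set SMB = MC: 238.10 - 3.93x = 24.45 + 3.48x → x* = 28.8327.
Height of the DWL triangle at x_m is MC(x_m) − SMB(x_m) = MEC(x_m) = 40.9503.
DWL = ½ × 5.5263 × 40.9503 = 113.1518.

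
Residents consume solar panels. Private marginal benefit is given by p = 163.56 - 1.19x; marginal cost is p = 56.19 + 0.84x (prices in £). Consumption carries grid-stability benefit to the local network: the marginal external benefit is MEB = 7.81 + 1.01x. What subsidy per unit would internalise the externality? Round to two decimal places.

subsidy = £121.86 per unit

Social marginal benefit = demand + MEB = 171.37 - 0.18x.
Set SMB = MC: 171.37 - 0.18x = 56.19 + 0.84x → x* = 112.9216.
The Pigouvian subsidy equals MEB at x*: 7.81 + 1.01×112.9216 = 121.8608.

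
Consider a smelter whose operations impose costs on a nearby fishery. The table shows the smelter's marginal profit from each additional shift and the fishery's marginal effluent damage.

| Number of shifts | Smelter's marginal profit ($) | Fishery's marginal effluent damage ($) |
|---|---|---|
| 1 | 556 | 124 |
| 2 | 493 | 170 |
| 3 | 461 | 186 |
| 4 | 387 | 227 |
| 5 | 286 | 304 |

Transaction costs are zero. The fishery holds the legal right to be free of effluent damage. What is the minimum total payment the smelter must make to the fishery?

Efficient level: marginal profit ≥ marginal effluent damage through level 4, so k* = 4.
With the fishery holding the right, the smelter must at least compensate total damage at k*: 124 + 170 + 186 + 227 = 707.

$707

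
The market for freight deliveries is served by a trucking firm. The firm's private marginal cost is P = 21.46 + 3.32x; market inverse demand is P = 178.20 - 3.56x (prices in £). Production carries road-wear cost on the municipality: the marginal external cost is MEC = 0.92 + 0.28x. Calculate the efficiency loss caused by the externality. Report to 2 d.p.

Market equilibrium (private): 21.46 + 3.32x = 178.20 - 3.56x → x_m = 22.7820.
Social marginal cost = private MC + MEC = 22.38 + 3.60x.
Set SMC = demand: 22.38 + 3.60x = 178.20 - 3.56x → x* = 21.7626.
The welfare-loss triangle has base |x_m − x*| and height MEC(x_m) (the vertical gap between SMC and demand is zero at x* and MEC at x_m).
DWL = ½ × 1.0194 × 7.2990 = 3.7203.

DWL = £3.72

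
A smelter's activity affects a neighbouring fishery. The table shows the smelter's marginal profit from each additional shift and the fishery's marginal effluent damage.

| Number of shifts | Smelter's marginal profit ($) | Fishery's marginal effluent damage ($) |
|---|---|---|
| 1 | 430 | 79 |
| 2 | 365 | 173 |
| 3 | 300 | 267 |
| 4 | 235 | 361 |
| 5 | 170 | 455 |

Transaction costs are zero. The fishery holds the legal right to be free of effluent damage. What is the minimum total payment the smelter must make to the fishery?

Efficient level: marginal profit ≥ marginal effluent damage through level 3, so k* = 3.
With the fishery holding the right, the smelter must at least compensate total damage at k*: 79 + 173 + 267 = 519.

$519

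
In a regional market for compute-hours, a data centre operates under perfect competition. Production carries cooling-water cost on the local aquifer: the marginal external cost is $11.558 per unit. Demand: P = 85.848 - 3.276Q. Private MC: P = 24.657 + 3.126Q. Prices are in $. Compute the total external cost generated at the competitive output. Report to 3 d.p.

Market equilibrium (private): 24.657 + 3.126Q = 85.848 - 3.276Q → Q_m = 9.5581.
Total external cost = MEC × Q_m = 11.558 × 9.5581 = 110.4725.

$110.473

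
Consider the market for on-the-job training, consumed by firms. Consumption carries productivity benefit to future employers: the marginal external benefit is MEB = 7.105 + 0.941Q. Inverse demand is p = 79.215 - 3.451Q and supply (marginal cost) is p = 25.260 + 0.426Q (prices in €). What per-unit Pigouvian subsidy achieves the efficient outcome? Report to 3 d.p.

Social marginal benefit = demand + MEB = 86.320 - 2.510Q.
Set SMB = MC: 86.320 - 2.510Q = 25.260 + 0.426Q → Q* = 20.7970.
The Pigouvian subsidy equals MEB at Q*: 7.105 + 0.941×20.7970 = 26.6750.

subsidy = €26.675 per unit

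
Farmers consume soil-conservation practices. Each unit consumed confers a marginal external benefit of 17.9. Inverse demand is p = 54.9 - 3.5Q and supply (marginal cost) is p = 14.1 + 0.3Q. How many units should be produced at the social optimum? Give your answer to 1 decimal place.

Social marginal benefit = demand + MEB = 72.8 - 3.5Q.
Set SMB = MC: 72.8 - 3.5Q = 14.1 + 0.3Q → Q* = 15.4474.

Q* = 15.4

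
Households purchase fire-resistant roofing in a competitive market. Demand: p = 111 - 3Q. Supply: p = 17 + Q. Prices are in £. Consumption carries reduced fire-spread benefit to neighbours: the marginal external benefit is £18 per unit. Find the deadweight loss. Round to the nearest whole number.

DWL = £41

Market equilibrium (private): 17 + Q = 111 - 3Q → Q_m = 23.5000.
Social marginal benefit = demand + MEB = 129 - 3Q.
Set SMB = MC: 129 - 3Q = 17 + Q → Q* = 28.0000.
Between Q* and Q_m the wedge SMB − MC runs linearly from 0 to MEB(Q_m), so the loss is a triangle.
DWL = ½ × 4.5000 × 18.0000 = 40.5000.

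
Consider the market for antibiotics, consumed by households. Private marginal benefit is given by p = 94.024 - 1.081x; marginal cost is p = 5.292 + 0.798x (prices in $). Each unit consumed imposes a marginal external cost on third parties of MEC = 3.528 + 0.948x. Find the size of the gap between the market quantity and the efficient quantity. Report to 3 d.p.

Market equilibrium (private): 5.292 + 0.798x = 94.024 - 1.081x → x_m = 47.2230.
Social marginal benefit = demand − MEC = 90.496 - 2.029x.
Set SMB = MC: 90.496 - 2.029x = 5.292 + 0.798x → x* = 30.1394.
Gap = |47.2230 − 30.1394| = 17.0836.

17.084 units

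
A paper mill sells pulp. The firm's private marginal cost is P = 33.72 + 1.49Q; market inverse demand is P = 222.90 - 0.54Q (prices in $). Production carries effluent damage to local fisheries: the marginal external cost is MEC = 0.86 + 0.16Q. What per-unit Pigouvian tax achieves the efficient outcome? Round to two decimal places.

Social marginal cost = private MC + MEC = 34.58 + 1.65Q.
Set SMC = demand: 34.58 + 1.65Q = 222.90 - 0.54Q → Q* = 85.9909.
The Pigouvian tax equals MEC at Q*: 0.86 + 0.16×85.9909 = 14.6185.

tax = $14.62 per unit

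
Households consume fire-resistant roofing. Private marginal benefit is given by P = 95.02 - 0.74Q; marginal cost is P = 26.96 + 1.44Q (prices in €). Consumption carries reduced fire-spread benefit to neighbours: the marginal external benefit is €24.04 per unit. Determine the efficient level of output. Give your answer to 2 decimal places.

Social marginal benefit = demand + MEB = 119.06 - 0.74Q.
Set SMB = MC: 119.06 - 0.74Q = 26.96 + 1.44Q → Q* = 42.2477.

Q* = 42.25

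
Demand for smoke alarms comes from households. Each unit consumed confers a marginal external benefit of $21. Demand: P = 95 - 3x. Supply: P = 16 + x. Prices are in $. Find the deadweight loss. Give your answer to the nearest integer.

DWL = $55

Market equilibrium (private): 16 + x = 95 - 3x → x_m = 19.7500.
Social marginal benefit = demand + MEB = 116 - 3x.
Set SMB = MC: 116 - 3x = 16 + x → x* = 25.0000.
The welfare-loss triangle has base |x_m − x*| and height MEB(x_m) (the vertical gap between SMB and MC is zero at x* and MEB at x_m).
DWL = ½ × 5.2500 × 21.0000 = 55.1250.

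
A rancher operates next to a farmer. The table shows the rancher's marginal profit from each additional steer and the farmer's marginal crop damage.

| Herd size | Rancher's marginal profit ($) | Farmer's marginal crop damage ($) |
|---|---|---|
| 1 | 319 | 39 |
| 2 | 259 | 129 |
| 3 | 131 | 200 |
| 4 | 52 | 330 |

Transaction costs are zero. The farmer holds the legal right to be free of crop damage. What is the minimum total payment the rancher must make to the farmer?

Efficient level: marginal profit ≥ marginal crop damage through level 2, so k* = 2.
With the farmer holding the right, the rancher must at least compensate total damage at k*: 39 + 129 = 168.

$168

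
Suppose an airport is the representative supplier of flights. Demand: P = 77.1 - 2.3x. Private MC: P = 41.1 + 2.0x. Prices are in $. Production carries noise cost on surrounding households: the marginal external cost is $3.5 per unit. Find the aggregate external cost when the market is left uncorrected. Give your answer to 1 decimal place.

$29.3

Market equilibrium (private): 41.1 + 2.0x = 77.1 - 2.3x → x_m = 8.3721.
Total external cost = MEC × x_m = 3.5 × 8.3721 = 29.3024.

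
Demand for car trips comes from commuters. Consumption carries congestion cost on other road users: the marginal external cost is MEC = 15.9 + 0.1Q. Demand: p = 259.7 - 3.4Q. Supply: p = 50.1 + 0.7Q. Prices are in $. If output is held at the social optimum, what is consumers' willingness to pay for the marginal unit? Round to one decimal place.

P = $102.9

Social marginal benefit = demand − MEC = 243.8 - 3.5Q.
Set SMB = MC: 243.8 - 3.5Q = 50.1 + 0.7Q → Q* = 46.1190.
Consumer price on the demand curve at Q*: 259.7 − 3.4×46.1190 = 102.8954.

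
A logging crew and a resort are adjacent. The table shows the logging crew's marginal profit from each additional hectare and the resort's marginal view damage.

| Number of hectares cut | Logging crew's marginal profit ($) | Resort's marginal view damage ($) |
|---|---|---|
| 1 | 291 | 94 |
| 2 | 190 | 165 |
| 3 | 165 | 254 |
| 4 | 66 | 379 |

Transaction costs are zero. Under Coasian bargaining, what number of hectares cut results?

Bargaining reaches the level where marginal profit last exceeds marginal view damage.
That holds through level 2 (190 ≥ 165) but not at 3 (165 < 254).

2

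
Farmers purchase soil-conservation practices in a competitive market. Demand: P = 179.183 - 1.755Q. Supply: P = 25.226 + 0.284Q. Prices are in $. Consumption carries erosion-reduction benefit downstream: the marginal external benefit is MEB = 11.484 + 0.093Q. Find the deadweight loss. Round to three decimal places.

Market equilibrium (private): 25.226 + 0.284Q = 179.183 - 1.755Q → Q_m = 75.5061.
Social marginal benefit = demand + MEB = 190.667 - 1.662Q.
Set SMB = MC: 190.667 - 1.662Q = 25.226 + 0.284Q → Q* = 85.0159.
The loss is the area between SMB and MC from Q* to Q_m; with linear curves that's a triangle of height MEB(Q_m).
DWL = ½ × 9.5098 × 18.5061 = 87.9947.

DWL = $87.995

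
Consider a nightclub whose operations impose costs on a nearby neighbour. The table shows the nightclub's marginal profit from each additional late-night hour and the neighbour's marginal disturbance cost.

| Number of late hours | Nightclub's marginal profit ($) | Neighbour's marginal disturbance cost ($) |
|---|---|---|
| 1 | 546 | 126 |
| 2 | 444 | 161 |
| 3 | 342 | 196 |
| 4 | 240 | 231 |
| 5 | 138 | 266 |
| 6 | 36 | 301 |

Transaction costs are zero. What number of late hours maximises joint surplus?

4

Bargaining reaches the level where marginal profit last exceeds marginal disturbance cost.
That holds through level 4 (240 ≥ 231) but not at 5 (138 < 266).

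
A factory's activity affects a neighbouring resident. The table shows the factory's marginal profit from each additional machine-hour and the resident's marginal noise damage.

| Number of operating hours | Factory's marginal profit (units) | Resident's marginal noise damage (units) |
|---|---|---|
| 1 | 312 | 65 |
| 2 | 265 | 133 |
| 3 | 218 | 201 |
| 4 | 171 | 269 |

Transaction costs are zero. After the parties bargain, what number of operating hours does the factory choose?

3

Bargaining reaches the level where marginal profit last exceeds marginal noise damage.
That holds through level 3 (218 ≥ 201) but not at 4 (171 < 269).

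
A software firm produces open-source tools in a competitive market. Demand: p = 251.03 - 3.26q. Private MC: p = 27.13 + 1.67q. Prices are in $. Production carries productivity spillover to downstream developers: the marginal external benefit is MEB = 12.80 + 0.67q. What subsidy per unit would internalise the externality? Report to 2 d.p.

Social marginal cost = private MC − MEB = 14.33 + q.
Set SMC = demand: 14.33 + q = 251.03 - 3.26q → q* = 55.5634.
The Pigouvian subsidy equals MEB at q*: 12.80 + 0.67×55.5634 = 50.0275.

subsidy = $50.03 per unit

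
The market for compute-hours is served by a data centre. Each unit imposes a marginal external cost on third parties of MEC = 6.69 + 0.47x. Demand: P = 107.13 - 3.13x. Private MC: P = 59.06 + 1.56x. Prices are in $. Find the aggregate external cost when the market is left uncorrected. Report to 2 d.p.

$93.26

Market equilibrium (private): 59.06 + 1.56x = 107.13 - 3.13x → x_m = 10.2495.
Total external cost = ∫₀^{x_m} (6.69 + 0.47x) dx = 6.69×10.2495 + ½×0.47×10.2495² = 93.2564.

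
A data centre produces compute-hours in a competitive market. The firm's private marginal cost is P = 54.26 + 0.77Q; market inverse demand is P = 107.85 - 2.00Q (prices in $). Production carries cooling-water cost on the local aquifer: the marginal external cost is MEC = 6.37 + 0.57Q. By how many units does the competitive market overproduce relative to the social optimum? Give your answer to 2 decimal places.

5.21 units

Market equilibrium (private): 54.26 + 0.77Q = 107.85 - 2.00Q → Q_m = 19.3466.
Social marginal cost = private MC + MEC = 60.63 + 1.34Q.
Set SMC = demand: 60.63 + 1.34Q = 107.85 - 2.00Q → Q* = 14.1377.
Gap = |19.3466 − 14.1377| = 5.2089.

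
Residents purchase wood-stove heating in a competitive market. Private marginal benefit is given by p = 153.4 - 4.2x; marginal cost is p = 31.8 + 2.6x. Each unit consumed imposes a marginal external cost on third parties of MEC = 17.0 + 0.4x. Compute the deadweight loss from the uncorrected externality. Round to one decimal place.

DWL = 40.5

Market equilibrium (private): 31.8 + 2.6x = 153.4 - 4.2x → x_m = 17.8824.
Social marginal benefit = demand − MEC = 136.4 - 4.6x.
Set SMB = MC: 136.4 - 4.6x = 31.8 + 2.6x → x* = 14.5278.
Between x* and x_m the wedge MC − SMB runs linearly from 0 to MEC(x_m), so the loss is a triangle.
DWL = ½ × 3.3546 × 24.1529 = 40.5117.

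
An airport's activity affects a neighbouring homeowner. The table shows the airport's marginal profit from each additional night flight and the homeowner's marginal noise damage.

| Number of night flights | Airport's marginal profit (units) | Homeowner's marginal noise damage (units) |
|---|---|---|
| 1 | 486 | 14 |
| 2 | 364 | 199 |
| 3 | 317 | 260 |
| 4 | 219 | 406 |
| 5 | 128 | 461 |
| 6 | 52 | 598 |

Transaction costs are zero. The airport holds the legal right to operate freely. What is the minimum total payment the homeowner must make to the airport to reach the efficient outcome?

399

Left alone the airport would choose level 6 (marginal profit stays positive).
Efficient level: k* = 3 (marginal profit ≥ marginal noise damage through 3).
The homeowner must at least cover the airport's forgone profit from cutting 6→3: 219 + 128 + 52 = 399.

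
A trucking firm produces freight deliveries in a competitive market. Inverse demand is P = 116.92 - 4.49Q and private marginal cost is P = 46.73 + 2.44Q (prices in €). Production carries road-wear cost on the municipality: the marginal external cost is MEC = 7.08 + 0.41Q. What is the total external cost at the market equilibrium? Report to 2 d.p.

Market equilibrium (private): 46.73 + 2.44Q = 116.92 - 4.49Q → Q_m = 10.1284.
Total external cost = ∫₀^{Q_m} (7.08 + 0.41Q) dQ = 7.08×10.1284 + ½×0.41×10.1284² = 92.7389.

€92.74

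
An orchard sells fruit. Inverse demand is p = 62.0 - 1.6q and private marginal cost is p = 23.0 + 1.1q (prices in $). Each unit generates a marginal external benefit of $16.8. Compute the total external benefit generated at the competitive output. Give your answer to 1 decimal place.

$242.7

Market equilibrium (private): 23.0 + 1.1q = 62.0 - 1.6q → q_m = 14.4444.
Total external benefit = MEB × q_m = 16.8 × 14.4444 = 242.6659.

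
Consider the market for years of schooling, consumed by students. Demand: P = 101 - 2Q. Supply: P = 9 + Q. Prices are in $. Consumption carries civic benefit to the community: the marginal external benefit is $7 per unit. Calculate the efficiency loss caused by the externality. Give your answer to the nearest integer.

DWL = $8

Market equilibrium (private): 9 + Q = 101 - 2Q → Q_m = 30.6667.
Social marginal benefit = demand + MEB = 108 - 2Q.
Set SMB = MC: 108 - 2Q = 9 + Q → Q* = 33.0000.
Height of the DWL triangle at Q_m is SMB(Q_m) − MC(Q_m) = MEB(Q_m) = 7.0000.
DWL = ½ × 2.3333 × 7.0000 = 8.1666.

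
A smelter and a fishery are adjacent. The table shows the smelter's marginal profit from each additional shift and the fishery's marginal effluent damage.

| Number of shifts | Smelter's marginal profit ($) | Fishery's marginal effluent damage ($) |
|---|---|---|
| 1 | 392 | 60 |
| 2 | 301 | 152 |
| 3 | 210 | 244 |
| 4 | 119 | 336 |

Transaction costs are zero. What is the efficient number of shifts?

Bargaining reaches the level where marginal profit last exceeds marginal effluent damage.
That holds through level 2 (301 ≥ 152) but not at 3 (210 < 244).

2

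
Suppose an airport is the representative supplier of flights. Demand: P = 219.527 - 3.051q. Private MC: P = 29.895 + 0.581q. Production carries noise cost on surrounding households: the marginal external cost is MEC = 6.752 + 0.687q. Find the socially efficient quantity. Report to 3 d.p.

q* = 42.343

Social marginal cost = private MC + MEC = 36.647 + 1.268q.
Set SMC = demand: 36.647 + 1.268q = 219.527 - 3.051q → q* = 42.3431.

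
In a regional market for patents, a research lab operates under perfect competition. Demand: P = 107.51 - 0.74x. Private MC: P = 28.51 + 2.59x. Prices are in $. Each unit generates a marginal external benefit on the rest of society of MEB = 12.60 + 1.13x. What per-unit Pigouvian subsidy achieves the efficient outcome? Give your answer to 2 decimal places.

Social marginal cost = private MC − MEB = 15.91 + 1.46x.
Set SMC = demand: 15.91 + 1.46x = 107.51 - 0.74x → x* = 41.6364.
The Pigouvian subsidy equals MEB at x*: 12.60 + 1.13×41.6364 = 59.6491.

subsidy = $59.65 per unit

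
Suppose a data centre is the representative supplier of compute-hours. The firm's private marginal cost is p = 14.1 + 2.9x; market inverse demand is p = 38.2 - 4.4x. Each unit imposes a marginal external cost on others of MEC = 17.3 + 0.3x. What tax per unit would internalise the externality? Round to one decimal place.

Social marginal cost = private MC + MEC = 31.4 + 3.2x.
Set SMC = demand: 31.4 + 3.2x = 38.2 - 4.4x → x* = 0.8947.
The Pigouvian tax equals MEC at x*: 17.3 + 0.3×0.8947 = 17.5684.

tax = 17.6 per unit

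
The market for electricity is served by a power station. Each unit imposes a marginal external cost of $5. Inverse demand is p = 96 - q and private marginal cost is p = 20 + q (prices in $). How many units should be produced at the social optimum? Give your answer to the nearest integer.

Social marginal cost = private MC + MEC = 25 + q.
Set SMC = demand: 25 + q = 96 - q → q* = 35.5000.

q* = 36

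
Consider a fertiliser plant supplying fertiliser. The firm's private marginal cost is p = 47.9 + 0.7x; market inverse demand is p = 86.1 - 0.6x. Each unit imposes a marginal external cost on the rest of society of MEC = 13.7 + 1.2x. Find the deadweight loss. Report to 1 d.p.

Market equilibrium (private): 47.9 + 0.7x = 86.1 - 0.6x → x_m = 29.3846.
Social marginal cost = private MC + MEC = 61.6 + 1.9x.
Set SMC = demand: 61.6 + 1.9x = 86.1 - 0.6x → x* = 9.8000.
Between x* and x_m the wedge SMC − demand runs linearly from 0 to MEC(x_m), so the loss is a triangle.
DWL = ½ × 19.5846 × 48.9615 = 479.4457.

DWL = 479.4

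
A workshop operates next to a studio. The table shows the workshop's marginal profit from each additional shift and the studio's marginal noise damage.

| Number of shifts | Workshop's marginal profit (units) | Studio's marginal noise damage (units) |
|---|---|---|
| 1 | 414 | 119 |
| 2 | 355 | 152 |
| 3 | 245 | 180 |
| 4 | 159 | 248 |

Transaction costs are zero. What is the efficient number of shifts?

3

Bargaining reaches the level where marginal profit last exceeds marginal noise damage.
That holds through level 3 (245 ≥ 180) but not at 4 (159 < 248).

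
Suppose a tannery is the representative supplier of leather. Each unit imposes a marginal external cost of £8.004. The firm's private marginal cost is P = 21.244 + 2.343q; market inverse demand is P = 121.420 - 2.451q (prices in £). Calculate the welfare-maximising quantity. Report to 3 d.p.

Social marginal cost = private MC + MEC = 29.248 + 2.343q.
Set SMC = demand: 29.248 + 2.343q = 121.420 - 2.451q → q* = 19.2265.

q* = 19.227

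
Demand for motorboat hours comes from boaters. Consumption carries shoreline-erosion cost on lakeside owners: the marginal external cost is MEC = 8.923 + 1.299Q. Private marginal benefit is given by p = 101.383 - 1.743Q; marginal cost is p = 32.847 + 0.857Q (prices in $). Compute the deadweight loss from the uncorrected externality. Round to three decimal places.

Market equilibrium (private): 32.847 + 0.857Q = 101.383 - 1.743Q → Q_m = 26.3600.
Social marginal benefit = demand − MEC = 92.460 - 3.042Q.
Set SMB = MC: 92.460 - 3.042Q = 32.847 + 0.857Q → Q* = 15.2893.
The welfare-loss triangle has base |Q_m − Q*| and height MEC(Q_m) (the vertical gap between SMB and MC is zero at Q* and MEC at Q_m).
DWL = ½ × 11.0707 × 43.1646 = 238.9312.

DWL = $238.931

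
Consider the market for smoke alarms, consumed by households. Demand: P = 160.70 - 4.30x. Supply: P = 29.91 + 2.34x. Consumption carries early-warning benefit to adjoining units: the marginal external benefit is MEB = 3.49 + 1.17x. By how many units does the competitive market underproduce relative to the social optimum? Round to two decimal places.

Market equilibrium (private): 29.91 + 2.34x = 160.70 - 4.30x → x_m = 19.6973.
Social marginal benefit = demand + MEB = 164.19 - 3.13x.
Set SMB = MC: 164.19 - 3.13x = 29.91 + 2.34x → x* = 24.5484.
Gap = |19.6973 − 24.5484| = 4.8511.

4.85 units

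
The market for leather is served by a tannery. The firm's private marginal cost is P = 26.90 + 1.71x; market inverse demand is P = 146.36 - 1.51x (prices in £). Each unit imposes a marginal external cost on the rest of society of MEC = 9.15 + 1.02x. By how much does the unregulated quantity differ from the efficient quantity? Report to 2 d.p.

11.08 units

Market equilibrium (private): 26.90 + 1.71x = 146.36 - 1.51x → x_m = 37.0994.
Social marginal cost = private MC + MEC = 36.05 + 2.73x.
Set SMC = demand: 36.05 + 2.73x = 146.36 - 1.51x → x* = 26.0165.
Gap = |37.0994 − 26.0165| = 11.0829.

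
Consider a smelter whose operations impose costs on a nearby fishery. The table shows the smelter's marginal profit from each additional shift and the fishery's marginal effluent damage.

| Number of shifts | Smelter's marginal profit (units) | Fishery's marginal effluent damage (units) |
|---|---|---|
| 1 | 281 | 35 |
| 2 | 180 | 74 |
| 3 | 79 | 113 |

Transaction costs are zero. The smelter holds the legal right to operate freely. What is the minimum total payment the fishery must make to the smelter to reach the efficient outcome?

79

Left alone the smelter would choose level 3 (marginal profit stays positive).
Efficient level: k* = 2 (marginal profit ≥ marginal effluent damage through 2).
The fishery must at least cover the smelter's forgone profit from cutting 3→2: 79 = 79.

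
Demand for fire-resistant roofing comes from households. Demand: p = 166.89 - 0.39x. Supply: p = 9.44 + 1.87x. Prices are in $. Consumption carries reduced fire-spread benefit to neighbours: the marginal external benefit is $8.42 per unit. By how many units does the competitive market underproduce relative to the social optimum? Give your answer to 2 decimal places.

Market equilibrium (private): 9.44 + 1.87x = 166.89 - 0.39x → x_m = 69.6681.
Social marginal benefit = demand + MEB = 175.31 - 0.39x.
Set SMB = MC: 175.31 - 0.39x = 9.44 + 1.87x → x* = 73.3938.
Gap = |69.6681 − 73.3938| = 3.7257.

3.73 units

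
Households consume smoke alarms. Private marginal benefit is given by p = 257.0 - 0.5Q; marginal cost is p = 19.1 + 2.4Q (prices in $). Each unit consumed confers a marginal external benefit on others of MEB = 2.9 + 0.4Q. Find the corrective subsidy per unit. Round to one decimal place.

subsidy = $41.4 per unit

Social marginal benefit = demand + MEB = 259.9 - 0.1Q.
Set SMB = MC: 259.9 - 0.1Q = 19.1 + 2.4Q → Q* = 96.3200.
The Pigouvian subsidy equals MEB at Q*: 2.9 + 0.4×96.3200 = 41.4280.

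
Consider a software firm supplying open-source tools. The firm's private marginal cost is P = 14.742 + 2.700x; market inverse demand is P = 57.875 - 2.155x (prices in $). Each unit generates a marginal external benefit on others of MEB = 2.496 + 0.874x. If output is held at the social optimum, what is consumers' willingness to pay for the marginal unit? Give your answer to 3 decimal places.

Social marginal cost = private MC − MEB = 12.246 + 1.826x.
Set SMC = demand: 12.246 + 1.826x = 57.875 - 2.155x → x* = 11.4617.
Consumer price on the demand curve at x*: 57.875 − 2.155×11.4617 = 33.1750.

P = $33.175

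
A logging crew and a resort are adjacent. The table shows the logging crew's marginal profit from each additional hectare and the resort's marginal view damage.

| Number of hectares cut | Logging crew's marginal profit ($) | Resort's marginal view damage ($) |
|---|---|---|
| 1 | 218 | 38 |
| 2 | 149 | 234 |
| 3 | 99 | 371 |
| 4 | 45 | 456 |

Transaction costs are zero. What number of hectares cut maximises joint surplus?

Bargaining reaches the level where marginal profit last exceeds marginal view damage.
That holds through level 1 (218 ≥ 38) but not at 2 (149 < 234).

1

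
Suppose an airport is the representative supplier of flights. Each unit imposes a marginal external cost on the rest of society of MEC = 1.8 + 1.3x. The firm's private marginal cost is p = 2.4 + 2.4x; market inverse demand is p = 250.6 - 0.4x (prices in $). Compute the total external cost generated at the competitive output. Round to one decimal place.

$5267.0

Market equilibrium (private): 2.4 + 2.4x = 250.6 - 0.4x → x_m = 88.6429.
Total external cost = ∫₀^{x_m} (1.8 + 1.3x) dx = 1.8×88.6429 + ½×1.3×88.6429² = 5266.9736.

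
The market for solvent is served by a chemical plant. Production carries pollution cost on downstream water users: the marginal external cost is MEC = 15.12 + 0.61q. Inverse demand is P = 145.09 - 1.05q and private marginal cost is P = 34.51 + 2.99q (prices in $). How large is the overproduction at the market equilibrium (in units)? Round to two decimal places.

Market equilibrium (private): 34.51 + 2.99q = 145.09 - 1.05q → q_m = 27.3713.
Social marginal cost = private MC + MEC = 49.63 + 3.60q.
Set SMC = demand: 49.63 + 3.60q = 145.09 - 1.05q → q* = 20.5290.
Gap = |27.3713 − 20.5290| = 6.8423.

6.84 units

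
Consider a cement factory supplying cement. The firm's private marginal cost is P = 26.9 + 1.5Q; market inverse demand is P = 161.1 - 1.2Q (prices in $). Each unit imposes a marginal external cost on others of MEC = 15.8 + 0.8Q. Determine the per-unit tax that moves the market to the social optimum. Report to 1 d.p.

Social marginal cost = private MC + MEC = 42.7 + 2.3Q.
Set SMC = demand: 42.7 + 2.3Q = 161.1 - 1.2Q → Q* = 33.8286.
The Pigouvian tax equals MEC at Q*: 15.8 + 0.8×33.8286 = 42.8629.

tax = $42.9 per unit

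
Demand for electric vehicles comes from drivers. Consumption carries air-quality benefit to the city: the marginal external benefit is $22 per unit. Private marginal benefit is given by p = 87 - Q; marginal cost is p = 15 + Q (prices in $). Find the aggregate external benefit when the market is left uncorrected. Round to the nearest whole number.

$792

Market equilibrium (private): 15 + Q = 87 - Q → Q_m = 36.0000.
Total external benefit = MEB × Q_m = 22 × 36.0000 = 792.0000.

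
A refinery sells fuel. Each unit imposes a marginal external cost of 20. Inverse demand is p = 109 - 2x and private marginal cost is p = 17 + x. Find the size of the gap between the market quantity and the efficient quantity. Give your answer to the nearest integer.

7 units

Market equilibrium (private): 17 + x = 109 - 2x → x_m = 30.6667.
Social marginal cost = private MC + MEC = 37 + x.
Set SMC = demand: 37 + x = 109 - 2x → x* = 24.0000.
Gap = |30.6667 − 24.0000| = 6.6667.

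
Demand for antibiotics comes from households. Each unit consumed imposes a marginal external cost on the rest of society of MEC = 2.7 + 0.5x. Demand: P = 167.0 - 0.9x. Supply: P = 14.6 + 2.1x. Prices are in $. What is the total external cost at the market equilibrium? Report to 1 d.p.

$782.3

Market equilibrium (private): 14.6 + 2.1x = 167.0 - 0.9x → x_m = 50.8000.
Total external cost = ∫₀^{x_m} (2.7 + 0.5x) dx = 2.7×50.8000 + ½×0.5×50.8000² = 782.3200.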